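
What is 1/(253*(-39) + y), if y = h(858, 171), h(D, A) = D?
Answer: -1/9009 ≈ -0.00011100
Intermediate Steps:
y = 858
1/(253*(-39) + y) = 1/(253*(-39) + 858) = 1/(-9867 + 858) = 1/(-9009) = -1/9009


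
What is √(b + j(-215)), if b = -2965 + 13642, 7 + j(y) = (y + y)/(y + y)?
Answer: √10671 ≈ 103.30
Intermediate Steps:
j(y) = -6 (j(y) = -7 + (y + y)/(y + y) = -7 + (2*y)/((2*y)) = -7 + (2*y)*(1/(2*y)) = -7 + 1 = -6)
b = 10677
√(b + j(-215)) = √(10677 - 6) = √10671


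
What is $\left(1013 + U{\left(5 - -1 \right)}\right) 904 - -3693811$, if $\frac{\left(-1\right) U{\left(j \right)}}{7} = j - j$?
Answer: $4609563$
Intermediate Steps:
$U{\left(j \right)} = 0$ ($U{\left(j \right)} = - 7 \left(j - j\right) = \left(-7\right) 0 = 0$)
$\left(1013 + U{\left(5 - -1 \right)}\right) 904 - -3693811 = \left(1013 + 0\right) 904 - -3693811 = 1013 \cdot 904 + 3693811 = 915752 + 3693811 = 4609563$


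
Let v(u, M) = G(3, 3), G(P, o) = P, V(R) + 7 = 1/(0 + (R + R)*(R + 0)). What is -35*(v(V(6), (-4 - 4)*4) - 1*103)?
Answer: 3500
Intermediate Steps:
V(R) = -7 + 1/(2*R**2) (V(R) = -7 + 1/(0 + (R + R)*(R + 0)) = -7 + 1/(0 + (2*R)*R) = -7 + 1/(0 + 2*R**2) = -7 + 1/(2*R**2))
v(u, M) = 3
-35*(v(V(6), (-4 - 4)*4) - 1*103) = -35*(3 - 1*103) = -35*(3 - 103) = -35*(-100) = 3500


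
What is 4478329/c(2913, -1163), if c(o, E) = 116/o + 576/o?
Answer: 13045372377/692 ≈ 1.8852e+7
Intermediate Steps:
c(o, E) = 692/o
4478329/c(2913, -1163) = 4478329/((692/2913)) = 4478329/((692*(1/2913))) = 4478329/(692/2913) = 4478329*(2913/692) = 13045372377/692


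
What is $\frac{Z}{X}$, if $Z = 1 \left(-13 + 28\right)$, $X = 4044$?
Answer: $\frac{5}{1348} \approx 0.0037092$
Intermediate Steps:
$Z = 15$ ($Z = 1 \cdot 15 = 15$)
$\frac{Z}{X} = \frac{15}{4044} = 15 \cdot \frac{1}{4044} = \frac{5}{1348}$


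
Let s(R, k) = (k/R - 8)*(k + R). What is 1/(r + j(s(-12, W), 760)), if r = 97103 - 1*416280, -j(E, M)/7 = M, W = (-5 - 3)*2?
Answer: -1/324497 ≈ -3.0817e-6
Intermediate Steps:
W = -16 (W = -8*2 = -16)
s(R, k) = (-8 + k/R)*(R + k)
j(E, M) = -7*M
r = -319177 (r = 97103 - 416280 = -319177)
1/(r + j(s(-12, W), 760)) = 1/(-319177 - 7*760) = 1/(-319177 - 5320) = 1/(-324497) = -1/324497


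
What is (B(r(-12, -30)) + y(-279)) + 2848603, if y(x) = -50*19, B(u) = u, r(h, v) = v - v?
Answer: 2847653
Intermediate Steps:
r(h, v) = 0
y(x) = -950
(B(r(-12, -30)) + y(-279)) + 2848603 = (0 - 950) + 2848603 = -950 + 2848603 = 2847653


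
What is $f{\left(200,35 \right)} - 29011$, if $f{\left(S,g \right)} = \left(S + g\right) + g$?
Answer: $-28741$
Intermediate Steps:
$f{\left(S,g \right)} = S + 2 g$
$f{\left(200,35 \right)} - 29011 = \left(200 + 2 \cdot 35\right) - 29011 = \left(200 + 70\right) - 29011 = 270 - 29011 = -28741$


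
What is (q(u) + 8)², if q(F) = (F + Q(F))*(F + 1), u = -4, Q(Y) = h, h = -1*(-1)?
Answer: 289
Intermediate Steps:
h = 1
Q(Y) = 1
q(F) = (1 + F)² (q(F) = (F + 1)*(F + 1) = (1 + F)*(1 + F) = (1 + F)²)
(q(u) + 8)² = ((1 + (-4)² + 2*(-4)) + 8)² = ((1 + 16 - 8) + 8)² = (9 + 8)² = 17² = 289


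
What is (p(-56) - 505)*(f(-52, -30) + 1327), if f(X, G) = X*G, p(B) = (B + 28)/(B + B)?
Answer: -5828853/4 ≈ -1.4572e+6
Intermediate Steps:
p(B) = (28 + B)/(2*B) (p(B) = (28 + B)/((2*B)) = (28 + B)*(1/(2*B)) = (28 + B)/(2*B))
f(X, G) = G*X
(p(-56) - 505)*(f(-52, -30) + 1327) = ((½)*(28 - 56)/(-56) - 505)*(-30*(-52) + 1327) = ((½)*(-1/56)*(-28) - 505)*(1560 + 1327) = (¼ - 505)*2887 = -2019/4*2887 = -5828853/4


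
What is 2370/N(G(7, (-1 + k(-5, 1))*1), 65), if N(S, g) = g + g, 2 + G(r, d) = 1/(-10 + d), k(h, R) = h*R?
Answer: 237/13 ≈ 18.231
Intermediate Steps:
k(h, R) = R*h
G(r, d) = -2 + 1/(-10 + d)
N(S, g) = 2*g
2370/N(G(7, (-1 + k(-5, 1))*1), 65) = 2370/((2*65)) = 2370/130 = 2370*(1/130) = 237/13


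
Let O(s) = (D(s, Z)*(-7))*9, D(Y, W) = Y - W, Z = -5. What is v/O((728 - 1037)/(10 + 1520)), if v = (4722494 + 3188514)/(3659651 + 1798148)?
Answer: -11301440/2356806027 ≈ -0.0047952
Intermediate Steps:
O(s) = -315 - 63*s (O(s) = ((s - 1*(-5))*(-7))*9 = ((s + 5)*(-7))*9 = ((5 + s)*(-7))*9 = (-35 - 7*s)*9 = -315 - 63*s)
v = 7911008/5457799 ≈ 1.4495
v/O((728 - 1037)/(10 + 1520)) = 7911008/(5457799*(-315 - 63*(728 - 1037)/(10 + 1520))) = 7911008/(5457799*(-315 - (-19467)/1530)) = 7911008/(5457799*(-315 - 63*(-103/510))) = 7911008/(5457799*(-315 + 2163/170)) = 7911008/(5457799*(-51387/170)) = (7911008/5457799)*(-170/51387) = -11301440/2356806027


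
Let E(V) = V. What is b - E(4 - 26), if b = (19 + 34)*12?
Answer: 658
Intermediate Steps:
b = 636 (b = 53*12 = 636)
b - E(4 - 26) = 636 - (4 - 26) = 636 - 1*(-22) = 636 + 22 = 658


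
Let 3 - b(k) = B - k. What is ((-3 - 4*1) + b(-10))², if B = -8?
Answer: 36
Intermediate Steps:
b(k) = 11 + k (b(k) = 3 - (-8 - k) = 3 + (8 + k) = 11 + k)
((-3 - 4*1) + b(-10))² = ((-3 - 4*1) + (11 - 10))² = ((-3 - 4) + 1)² = (-7 + 1)² = (-6)² = 36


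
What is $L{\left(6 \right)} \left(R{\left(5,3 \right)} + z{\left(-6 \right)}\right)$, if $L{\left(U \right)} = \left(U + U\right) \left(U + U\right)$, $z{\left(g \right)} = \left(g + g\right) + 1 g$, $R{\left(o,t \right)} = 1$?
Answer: $-2448$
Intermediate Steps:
$z{\left(g \right)} = 3 g$ ($z{\left(g \right)} = 2 g + g = 3 g$)
$L{\left(U \right)} = 4 U^{2}$ ($L{\left(U \right)} = 2 U 2 U = 4 U^{2}$)
$L{\left(6 \right)} \left(R{\left(5,3 \right)} + z{\left(-6 \right)}\right) = 4 \cdot 6^{2} \left(1 + 3 \left(-6\right)\right) = 4 \cdot 36 \left(1 - 18\right) = 144 \left(-17\right) = -2448$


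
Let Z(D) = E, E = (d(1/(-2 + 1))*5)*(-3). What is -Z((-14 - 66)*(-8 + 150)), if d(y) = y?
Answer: -15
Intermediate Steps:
E = 15 (E = (5/(-2 + 1))*(-3) = (5/(-1))*(-3) = -1*5*(-3) = -5*(-3) = 15)
Z(D) = 15
-Z((-14 - 66)*(-8 + 150)) = -1*15 = -15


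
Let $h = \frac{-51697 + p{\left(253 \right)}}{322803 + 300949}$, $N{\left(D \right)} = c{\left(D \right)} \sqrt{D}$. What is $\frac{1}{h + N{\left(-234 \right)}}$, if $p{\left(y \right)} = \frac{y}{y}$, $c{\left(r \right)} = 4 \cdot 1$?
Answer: $- \frac{27990871}{1264468631746} - \frac{6079164961 i \sqrt{26}}{1896702947619} \approx -2.2136 \cdot 10^{-5} - 0.016343 i$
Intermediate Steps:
$c{\left(r \right)} = 4$
$p{\left(y \right)} = 1$
$N{\left(D \right)} = 4 \sqrt{D}$
$h = - \frac{6462}{77969}$ ($h = \frac{-51697 + 1}{322803 + 300949} = - \frac{51696}{623752} = \left(-51696\right) \frac{1}{623752} = - \frac{6462}{77969} \approx -0.082879$)
$\frac{1}{h + N{\left(-234 \right)}} = \frac{1}{- \frac{6462}{77969} + 4 \sqrt{-234}} = \frac{1}{- \frac{6462}{77969} + 4 \cdot 3 i \sqrt{26}} = \frac{1}{- \frac{6462}{77969} + 12 i \sqrt{26}}$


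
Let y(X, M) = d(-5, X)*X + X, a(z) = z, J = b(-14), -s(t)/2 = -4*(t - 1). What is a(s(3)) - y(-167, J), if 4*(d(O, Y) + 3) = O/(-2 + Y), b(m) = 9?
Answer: -214133/676 ≈ -316.76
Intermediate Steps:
s(t) = -8 + 8*t (s(t) = -(-8)*(t - 1) = -(-8)*(-1 + t) = -2*(4 - 4*t) = -8 + 8*t)
d(O, Y) = -3 + O/(4*(-2 + Y)) (d(O, Y) = -3 + (O/(-2 + Y))/4 = -3 + O/(4*(-2 + Y)))
J = 9
y(X, M) = X + X*(19 - 12*X)/(4*(-2 + X)) (y(X, M) = ((24 - 5 - 12*X)/(4*(-2 + X)))*X + X = ((19 - 12*X)/(4*(-2 + X)))*X + X = X*(19 - 12*X)/(4*(-2 + X)) + X = X + X*(19 - 12*X)/(4*(-2 + X)))
a(s(3)) - y(-167, J) = (-8 + 8*3) - (-167)*(11 - 8*(-167))/(4*(-2 - 167)) = (-8 + 24) - (-167)*(11 + 1336)/(4*(-169)) = 16 - (-167)*(-1)*1347/(4*169) = 16 - 1*224949/676 = 16 - 224949/676 = -214133/676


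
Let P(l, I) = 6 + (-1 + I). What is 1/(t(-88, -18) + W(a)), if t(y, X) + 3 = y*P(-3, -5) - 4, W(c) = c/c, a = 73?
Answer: -⅙ ≈ -0.16667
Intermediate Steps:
W(c) = 1
P(l, I) = 5 + I
t(y, X) = -7 (t(y, X) = -3 + (y*(5 - 5) - 4) = -3 + (y*0 - 4) = -3 + (0 - 4) = -3 - 4 = -7)
1/(t(-88, -18) + W(a)) = 1/(-7 + 1) = 1/(-6) = -⅙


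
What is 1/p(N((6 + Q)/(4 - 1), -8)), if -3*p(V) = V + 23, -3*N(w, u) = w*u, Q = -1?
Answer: -27/247 ≈ -0.10931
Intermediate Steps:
N(w, u) = -u*w/3 (N(w, u) = -w*u/3 = -u*w/3)
p(V) = -23/3 - V/3 (p(V) = -(V + 23)/3 = -(23 + V)/3 = -23/3 - V/3)
1/p(N((6 + Q)/(4 - 1), -8)) = 1/(-23/3 - (-1)*(-8)*(6 - 1)/(4 - 1)/9) = 1/(-23/3 - (-1)*(-8)*5/3/9) = 1/(-23/3 - (-1)*(-8)*5*(⅓)/9) = 1/(-23/3 - (-1)*(-8)*5/(9*3)) = 1/(-23/3 - ⅓*40/9) = 1/(-23/3 - 40/27) = 1/(-247/27) = -27/247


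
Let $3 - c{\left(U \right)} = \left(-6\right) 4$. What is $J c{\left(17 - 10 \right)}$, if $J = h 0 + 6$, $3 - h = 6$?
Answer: $162$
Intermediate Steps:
$h = -3$ ($h = 3 - 6 = -3$)
$c{\left(U \right)} = 27$ ($c{\left(U \right)} = 3 - \left(-6\right) 4 = 3 - -24 = 3 + 24 = 27$)
$J = 6$ ($J = \left(-3\right) 0 + 6 = 0 + 6 = 6$)
$J c{\left(17 - 10 \right)} = 6 \cdot 27 = 162$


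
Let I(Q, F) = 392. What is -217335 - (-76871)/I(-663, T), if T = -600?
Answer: -85118449/392 ≈ -2.1714e+5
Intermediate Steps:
-217335 - (-76871)/I(-663, T) = -217335 - (-76871)/392 = -217335 - 1*(-76871/392) = -217335 + 76871/392 = -85118449/392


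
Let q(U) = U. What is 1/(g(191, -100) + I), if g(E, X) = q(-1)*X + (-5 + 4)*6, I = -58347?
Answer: -1/58253 ≈ -1.7166e-5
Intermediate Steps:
g(E, X) = -6 - X (g(E, X) = -X + (-5 + 4)*6 = -X - 1*6 = -X - 6 = -6 - X)
1/(g(191, -100) + I) = 1/((-6 - 1*(-100)) - 58347) = 1/((-6 + 100) - 58347) = 1/(94 - 58347) = 1/(-58253) = -1/58253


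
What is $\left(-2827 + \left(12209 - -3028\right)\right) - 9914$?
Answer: $2496$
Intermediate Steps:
$\left(-2827 + \left(12209 - -3028\right)\right) - 9914 = \left(-2827 + \left(12209 + 3028\right)\right) - 9914 = \left(-2827 + 15237\right) - 9914 = 12410 - 9914 = 2496$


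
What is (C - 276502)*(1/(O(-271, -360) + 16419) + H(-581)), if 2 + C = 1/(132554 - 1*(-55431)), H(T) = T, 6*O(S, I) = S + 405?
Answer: 1489563394252092799/9272172140 ≈ 1.6065e+8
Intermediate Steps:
O(S, I) = 135/2 + S/6 (O(S, I) = (S + 405)/6 = (405 + S)/6 = 135/2 + S/6)
C = -375969/187985 (C = -2 + 1/(132554 - 1*(-55431)) = -2 + 1/(132554 + 55431) = -2 + 1/187985 = -375969/187985 ≈ -2.0000)
(C - 276502)*(1/(O(-271, -360) + 16419) + H(-581)) = (-375969/187985 - 276502)*(1/((135/2 + (⅙)*(-271)) + 16419) - 581) = -51978604439*(1/((135/2 - 271/6) + 16419) - 581)/187985 = -51978604439*(1/(67/3 + 16419) - 581)/187985 = -51978604439*(1/(49324/3) - 581)/187985 = -51978604439*(3/49324 - 581)/187985 = -51978604439/187985*(-28657241/49324) = 1489563394252092799/9272172140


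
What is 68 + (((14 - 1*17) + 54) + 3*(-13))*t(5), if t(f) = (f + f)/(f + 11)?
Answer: 151/2 ≈ 75.500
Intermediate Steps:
t(f) = 2*f/(11 + f) (t(f) = (2*f)/(11 + f) = 2*f/(11 + f))
68 + (((14 - 1*17) + 54) + 3*(-13))*t(5) = 68 + (((14 - 1*17) + 54) + 3*(-13))*(2*5/(11 + 5)) = 68 + (((14 - 17) + 54) - 39)*(2*5/16) = 68 + ((-3 + 54) - 39)*(2*5*(1/16)) = 68 + (51 - 39)*(5/8) = 68 + 12*(5/8) = 68 + 15/2 = 151/2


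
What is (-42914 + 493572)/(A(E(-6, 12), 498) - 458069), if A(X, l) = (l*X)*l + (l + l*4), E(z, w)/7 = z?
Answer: -450658/10871747 ≈ -0.041452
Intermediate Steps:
E(z, w) = 7*z
A(X, l) = 5*l + X*l² (A(X, l) = (X*l)*l + (l + 4*l) = X*l² + 5*l = 5*l + X*l²)
(-42914 + 493572)/(A(E(-6, 12), 498) - 458069) = (-42914 + 493572)/(498*(5 + (7*(-6))*498) - 458069) = 450658/(498*(5 - 42*498) - 458069) = 450658/(498*(5 - 20916) - 458069) = 450658/(498*(-20911) - 458069) = 450658/(-10413678 - 458069) = 450658/(-10871747) = 450658*(-1/10871747) = -450658/10871747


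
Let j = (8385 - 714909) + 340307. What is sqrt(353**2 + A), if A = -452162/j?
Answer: sqrt(16712088053120355)/366217 ≈ 353.00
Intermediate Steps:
j = -366217 (j = -706524 + 340307 = -366217)
A = 452162/366217 (A = -452162/(-366217) = -452162*(-1/366217) = 452162/366217 ≈ 1.2347)
sqrt(353**2 + A) = sqrt(353**2 + 452162/366217) = sqrt(124609 + 452162/366217) = sqrt(45634386315/366217) = sqrt(16712088053120355)/366217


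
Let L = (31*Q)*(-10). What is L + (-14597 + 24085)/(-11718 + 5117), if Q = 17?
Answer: -34796758/6601 ≈ -5271.4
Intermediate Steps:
L = -5270 (L = (31*17)*(-10) = 527*(-10) = -5270)
L + (-14597 + 24085)/(-11718 + 5117) = -5270 + (-14597 + 24085)/(-11718 + 5117) = -5270 + 9488/(-6601) = -5270 + 9488*(-1/6601) = -5270 - 9488/6601 = -34796758/6601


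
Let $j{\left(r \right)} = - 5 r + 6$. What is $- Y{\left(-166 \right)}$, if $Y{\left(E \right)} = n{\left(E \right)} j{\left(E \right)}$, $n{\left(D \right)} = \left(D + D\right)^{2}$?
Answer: $-92147264$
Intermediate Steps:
$j{\left(r \right)} = 6 - 5 r$
$n{\left(D \right)} = 4 D^{2}$ ($n{\left(D \right)} = \left(2 D\right)^{2} = 4 D^{2}$)
$Y{\left(E \right)} = 4 E^{2} \left(6 - 5 E\right)$
$- Y{\left(-166 \right)} = - \left(-166\right)^{2} \left(24 - -3320\right) = - 27556 \left(24 + 3320\right) = - 27556 \cdot 3344 = \left(-1\right) 92147264 = -92147264$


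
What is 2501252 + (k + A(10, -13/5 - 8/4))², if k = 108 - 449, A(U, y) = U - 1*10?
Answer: 2617533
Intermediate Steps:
A(U, y) = -10 + U (A(U, y) = U - 10 = -10 + U)
k = -341
2501252 + (k + A(10, -13/5 - 8/4))² = 2501252 + (-341 + (-10 + 10))² = 2501252 + (-341 + 0)² = 2501252 + (-341)² = 2501252 + 116281 = 2617533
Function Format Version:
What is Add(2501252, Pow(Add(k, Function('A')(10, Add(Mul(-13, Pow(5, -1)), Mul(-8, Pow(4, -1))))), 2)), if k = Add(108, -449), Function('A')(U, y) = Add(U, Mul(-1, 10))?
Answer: 2617533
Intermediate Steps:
Function('A')(U, y) = Add(-10, U) (Function('A')(U, y) = Add(U, -10) = Add(-10, U))
k = -341
Add(2501252, Pow(Add(k, Function('A')(10, Add(Mul(-13, Pow(5, -1)), Mul(-8, Pow(4, -1))))), 2)) = Add(2501252, Pow(Add(-341, Add(-10, 10)), 2)) = Add(2501252, Pow(Add(-341, 0), 2)) = Add(2501252, Pow(-341, 2)) = Add(2501252, 116281) = 2617533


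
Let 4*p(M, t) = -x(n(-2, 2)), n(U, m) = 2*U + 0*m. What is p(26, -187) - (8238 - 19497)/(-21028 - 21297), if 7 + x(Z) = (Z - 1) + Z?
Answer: 158041/42325 ≈ 3.7340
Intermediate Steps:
n(U, m) = 2*U (n(U, m) = 2*U + 0 = 2*U)
x(Z) = -8 + 2*Z (x(Z) = -7 + ((Z - 1) + Z) = -7 + ((-1 + Z) + Z) = -7 + (-1 + 2*Z) = -8 + 2*Z)
p(M, t) = 4 (p(M, t) = (-(-8 + 2*(2*(-2))))/4 = (-(-8 + 2*(-4)))/4 = (-(-8 - 8))/4 = (-1*(-16))/4 = (¼)*16 = 4)
p(26, -187) - (8238 - 19497)/(-21028 - 21297) = 4 - (8238 - 19497)/(-21028 - 21297) = 4 - (-11259)/(-42325) = 4 - (-11259)*(-1)/42325 = 4 - 1*11259/42325 = 4 - 11259/42325 = 158041/42325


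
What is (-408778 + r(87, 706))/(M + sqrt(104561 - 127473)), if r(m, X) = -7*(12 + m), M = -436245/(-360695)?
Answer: -2577233245091781/119242469662753 + 17047212375401528*I*sqrt(358)/119242469662753 ≈ -21.613 + 2705.0*I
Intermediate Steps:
M = 87249/72139 (M = -436245*(-1/360695) = 87249/72139 ≈ 1.2095)
r(m, X) = -84 - 7*m
(-408778 + r(87, 706))/(M + sqrt(104561 - 127473)) = (-408778 + (-84 - 7*87))/(87249/72139 + sqrt(104561 - 127473)) = (-408778 + (-84 - 609))/(87249/72139 + sqrt(-22912)) = (-408778 - 693)/(87249/72139 + 8*I*sqrt(358)) = -409471/(87249/72139 + 8*I*sqrt(358))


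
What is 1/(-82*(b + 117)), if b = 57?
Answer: -1/14268 ≈ -7.0087e-5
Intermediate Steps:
1/(-82*(b + 117)) = 1/(-82*(57 + 117)) = 1/(-82*174) = 1/(-14268) = -1/14268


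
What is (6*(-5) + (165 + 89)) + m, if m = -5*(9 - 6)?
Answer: 209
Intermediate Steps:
m = -15 (m = -5*3 = -15)
(6*(-5) + (165 + 89)) + m = (6*(-5) + (165 + 89)) - 15 = (-30 + 254) - 15 = 224 - 15 = 209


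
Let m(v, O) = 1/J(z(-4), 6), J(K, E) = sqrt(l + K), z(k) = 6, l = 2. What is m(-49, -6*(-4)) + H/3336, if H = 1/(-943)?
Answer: -1/3145848 + sqrt(2)/4 ≈ 0.35355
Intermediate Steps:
H = -1/943 ≈ -0.0010604
J(K, E) = sqrt(2 + K)
m(v, O) = sqrt(2)/4 (m(v, O) = 1/(sqrt(2 + 6)) = 1/(sqrt(8)) = 1/(2*sqrt(2)) = sqrt(2)/4)
m(-49, -6*(-4)) + H/3336 = sqrt(2)/4 - 1/943/3336 = sqrt(2)/4 - 1/943*1/3336 = sqrt(2)/4 - 1/3145848 = -1/3145848 + sqrt(2)/4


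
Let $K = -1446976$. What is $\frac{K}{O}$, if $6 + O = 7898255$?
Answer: $- \frac{1446976}{7898249} \approx -0.1832$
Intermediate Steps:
$O = 7898249$ ($O = -6 + 7898255 = 7898249$)
$\frac{K}{O} = - \frac{1446976}{7898249}$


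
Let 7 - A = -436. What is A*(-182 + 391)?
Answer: 92587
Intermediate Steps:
A = 443 (A = 7 - 1*(-436) = 7 + 436 = 443)
A*(-182 + 391) = 443*(-182 + 391) = 443*209 = 92587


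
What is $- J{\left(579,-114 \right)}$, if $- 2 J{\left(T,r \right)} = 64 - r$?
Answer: $89$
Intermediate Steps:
$J{\left(T,r \right)} = -32 + \frac{r}{2}$ ($J{\left(T,r \right)} = - \frac{64 - r}{2} = -32 + \frac{r}{2}$)
$- J{\left(579,-114 \right)} = - (-32 + \frac{1}{2} \left(-114\right)) = - (-32 - 57) = \left(-1\right) \left(-89\right) = 89$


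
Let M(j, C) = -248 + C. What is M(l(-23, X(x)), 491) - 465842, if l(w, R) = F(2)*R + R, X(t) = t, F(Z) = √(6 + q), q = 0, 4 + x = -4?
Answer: -465599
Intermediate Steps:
x = -8 (x = -4 - 4 = -8)
F(Z) = √6 (F(Z) = √(6 + 0) = √6)
l(w, R) = R + R*√6 (l(w, R) = √6*R + R = R*√6 + R = R + R*√6)
M(l(-23, X(x)), 491) - 465842 = (-248 + 491) - 465842 = 243 - 465842 = -465599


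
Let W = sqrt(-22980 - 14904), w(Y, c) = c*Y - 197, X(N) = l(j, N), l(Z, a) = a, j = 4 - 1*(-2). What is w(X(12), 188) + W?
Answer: 2059 + 2*I*sqrt(9471) ≈ 2059.0 + 194.64*I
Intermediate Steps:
j = 6 (j = 4 + 2 = 6)
X(N) = N
w(Y, c) = -197 + Y*c (w(Y, c) = Y*c - 197 = -197 + Y*c)
W = 2*I*sqrt(9471) (W = sqrt(-37884) = 2*I*sqrt(9471) ≈ 194.64*I)
w(X(12), 188) + W = (-197 + 12*188) + 2*I*sqrt(9471) = (-197 + 2256) + 2*I*sqrt(9471) = 2059 + 2*I*sqrt(9471)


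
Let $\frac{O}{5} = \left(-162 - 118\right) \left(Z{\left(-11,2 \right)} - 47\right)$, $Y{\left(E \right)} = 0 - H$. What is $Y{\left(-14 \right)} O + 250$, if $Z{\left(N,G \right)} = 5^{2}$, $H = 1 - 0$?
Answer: $-30550$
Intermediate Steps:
$H = 1$ ($H = 1 + 0 = 1$)
$Z{\left(N,G \right)} = 25$
$Y{\left(E \right)} = -1$ ($Y{\left(E \right)} = 0 - 1 = -1$)
$O = 30800$ ($O = 5 \left(-162 - 118\right) \left(25 - 47\right) = 5 \left(\left(-280\right) \left(-22\right)\right) = 5 \cdot 6160 = 30800$)
$Y{\left(-14 \right)} O + 250 = \left(-1\right) 30800 + 250 = -30800 + 250 = -30550$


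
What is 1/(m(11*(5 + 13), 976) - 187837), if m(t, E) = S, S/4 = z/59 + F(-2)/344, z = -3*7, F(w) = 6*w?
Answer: -2537/476546435 ≈ -5.3237e-6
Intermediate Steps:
z = -21
S = -3966/2537 (S = 4*(-21/59 + (6*(-2))/344) = 4*(-21*1/59 - 12*1/344) = 4*(-21/59 - 3/86) = 4*(-1983/5074) = -3966/2537 ≈ -1.5633)
m(t, E) = -3966/2537
1/(m(11*(5 + 13), 976) - 187837) = 1/(-3966/2537 - 187837) = 1/(-476546435/2537) = -2537/476546435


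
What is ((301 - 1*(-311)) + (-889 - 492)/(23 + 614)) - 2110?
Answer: -955607/637 ≈ -1500.2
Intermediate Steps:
((301 - 1*(-311)) + (-889 - 492)/(23 + 614)) - 2110 = ((301 + 311) - 1381/637) - 2110 = (612 - 1381*1/637) - 2110 = (612 - 1381/637) - 2110 = 388463/637 - 2110 = -955607/637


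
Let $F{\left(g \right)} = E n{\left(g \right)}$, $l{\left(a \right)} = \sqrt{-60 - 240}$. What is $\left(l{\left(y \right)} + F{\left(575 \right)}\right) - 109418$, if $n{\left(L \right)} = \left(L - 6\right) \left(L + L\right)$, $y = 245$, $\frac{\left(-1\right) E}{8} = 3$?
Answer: $-15813818 + 10 i \sqrt{3} \approx -1.5814 \cdot 10^{7} + 17.32 i$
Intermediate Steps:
$E = -24$ ($E = \left(-8\right) 3 = -24$)
$l{\left(a \right)} = 10 i \sqrt{3}$ ($l{\left(a \right)} = \sqrt{-300} = 10 i \sqrt{3}$)
$n{\left(L \right)} = 2 L \left(-6 + L\right)$ ($n{\left(L \right)} = \left(-6 + L\right) 2 L = 2 L \left(-6 + L\right)$)
$F{\left(g \right)} = - 48 g \left(-6 + g\right)$ ($F{\left(g \right)} = - 24 \cdot 2 g \left(-6 + g\right) = - 48 g \left(-6 + g\right)$)
$\left(l{\left(y \right)} + F{\left(575 \right)}\right) - 109418 = \left(10 i \sqrt{3} + 48 \cdot 575 \left(6 - 575\right)\right) - 109418 = \left(10 i \sqrt{3} + 48 \cdot 575 \left(-569\right)\right) - 109418 = \left(10 i \sqrt{3} - 15704400\right) - 109418 = \left(-15704400 + 10 i \sqrt{3}\right) - 109418 = -15813818 + 10 i \sqrt{3}$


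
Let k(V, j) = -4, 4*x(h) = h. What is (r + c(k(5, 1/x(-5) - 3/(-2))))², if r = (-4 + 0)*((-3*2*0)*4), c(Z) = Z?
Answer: 16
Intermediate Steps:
x(h) = h/4
r = 0 (r = -4*(-6*0)*4 = -0*4 = -4*0 = 0)
(r + c(k(5, 1/x(-5) - 3/(-2))))² = (0 - 4)² = (-4)² = 16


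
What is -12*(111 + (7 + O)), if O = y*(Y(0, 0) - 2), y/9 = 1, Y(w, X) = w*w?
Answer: -1200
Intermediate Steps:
Y(w, X) = w**2
y = 9 (y = 9*1 = 9)
O = -18 (O = 9*(0**2 - 2) = 9*(0 - 2) = 9*(-2) = -18)
-12*(111 + (7 + O)) = -12*(111 + (7 - 18)) = -12*(111 - 11) = -12*100 = -1200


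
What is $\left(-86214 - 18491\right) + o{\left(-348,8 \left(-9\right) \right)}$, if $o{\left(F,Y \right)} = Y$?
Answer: $-104777$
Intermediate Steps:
$\left(-86214 - 18491\right) + o{\left(-348,8 \left(-9\right) \right)} = \left(-86214 - 18491\right) + 8 \left(-9\right) = -104705 - 72 = -104777$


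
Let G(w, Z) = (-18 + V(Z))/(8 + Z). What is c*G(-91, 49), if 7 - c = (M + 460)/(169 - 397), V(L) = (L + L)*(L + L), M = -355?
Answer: 905877/722 ≈ 1254.7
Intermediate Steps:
V(L) = 4*L**2 (V(L) = (2*L)*(2*L) = 4*L**2)
c = 567/76 (c = 7 - (-355 + 460)/(169 - 397) = 7 - 105/(-228) = 7 - 105*(-1)/228 = 7 - 1*(-35/76) = 7 + 35/76 = 567/76 ≈ 7.4605)
G(w, Z) = (-18 + 4*Z**2)/(8 + Z)
c*G(-91, 49) = 567*(2*(-9 + 2*49**2)/(8 + 49))/76 = 567*(2*(-9 + 2*2401)/57)/76 = 567*(2*(1/57)*(-9 + 4802))/76 = 567*(2*(1/57)*4793)/76 = (567/76)*(9586/57) = 905877/722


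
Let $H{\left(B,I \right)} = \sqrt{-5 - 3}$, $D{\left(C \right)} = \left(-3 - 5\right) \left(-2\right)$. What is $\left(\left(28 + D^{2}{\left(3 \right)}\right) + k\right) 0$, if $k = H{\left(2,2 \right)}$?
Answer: $0$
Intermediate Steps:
$D{\left(C \right)} = 16$ ($D{\left(C \right)} = \left(-8\right) \left(-2\right) = 16$)
$H{\left(B,I \right)} = 2 i \sqrt{2}$ ($H{\left(B,I \right)} = \sqrt{-8} = 2 i \sqrt{2}$)
$k = 2 i \sqrt{2} \approx 2.8284 i$
$\left(\left(28 + D^{2}{\left(3 \right)}\right) + k\right) 0 = \left(\left(28 + 16^{2}\right) + 2 i \sqrt{2}\right) 0 = \left(\left(28 + 256\right) + 2 i \sqrt{2}\right) 0 = \left(284 + 2 i \sqrt{2}\right) 0 = 0$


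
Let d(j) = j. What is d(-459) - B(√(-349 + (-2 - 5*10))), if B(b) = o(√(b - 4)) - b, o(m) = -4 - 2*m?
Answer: -455 + 2*√(-4 + I*√401) + I*√401 ≈ -449.27 + 27.014*I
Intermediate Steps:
B(b) = -4 - b - 2*√(-4 + b) (B(b) = (-4 - 2*√(b - 4)) - b = (-4 - 2*√(-4 + b)) - b = -4 - b - 2*√(-4 + b))
d(-459) - B(√(-349 + (-2 - 5*10))) = -459 - (-4 - √(-349 + (-2 - 5*10)) - 2*√(-4 + √(-349 + (-2 - 5*10)))) = -459 - (-4 - √(-349 + (-2 - 50)) - 2*√(-4 + √(-349 + (-2 - 50)))) = -459 - (-4 - √(-349 - 52) - 2*√(-4 + √(-349 - 52))) = -459 - (-4 - √(-401) - 2*√(-4 + √(-401))) = -459 - (-4 - I*√401 - 2*√(-4 + I*√401)) = -459 - (-4 - 2*√(-4 + I*√401) - I*√401) = -459 + (4 + 2*√(-4 + I*√401) + I*√401) = -455 + 2*√(-4 + I*√401) + I*√401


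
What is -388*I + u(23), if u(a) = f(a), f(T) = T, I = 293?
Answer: -113661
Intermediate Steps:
u(a) = a
-388*I + u(23) = -388*293 + 23 = -113684 + 23 = -113661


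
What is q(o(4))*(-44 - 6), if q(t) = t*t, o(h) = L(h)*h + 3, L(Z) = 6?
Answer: -36450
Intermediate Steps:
o(h) = 3 + 6*h (o(h) = 6*h + 3 = 3 + 6*h)
q(t) = t²
q(o(4))*(-44 - 6) = (3 + 6*4)²*(-44 - 6) = (3 + 24)²*(-50) = 27²*(-50) = 729*(-50) = -36450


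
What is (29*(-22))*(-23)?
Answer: 14674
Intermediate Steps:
(29*(-22))*(-23) = -638*(-23) = 14674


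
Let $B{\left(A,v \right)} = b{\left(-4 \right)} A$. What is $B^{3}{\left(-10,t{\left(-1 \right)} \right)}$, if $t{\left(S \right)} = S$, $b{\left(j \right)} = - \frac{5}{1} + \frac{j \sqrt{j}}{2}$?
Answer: $-115000 + 236000 i \approx -1.15 \cdot 10^{5} + 2.36 \cdot 10^{5} i$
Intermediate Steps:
$b{\left(j \right)} = -5 + \frac{j^{\frac{3}{2}}}{2}$ ($b{\left(j \right)} = \left(-5\right) 1 + j^{\frac{3}{2}} \cdot \frac{1}{2} = -5 + \frac{j^{\frac{3}{2}}}{2}$)
$B{\left(A,v \right)} = A \left(-5 - 4 i\right)$ ($B{\left(A,v \right)} = \left(-5 + \frac{\left(-4\right)^{\frac{3}{2}}}{2}\right) A = \left(-5 + \frac{\left(-8\right) i}{2}\right) A = \left(-5 - 4 i\right) A = A \left(-5 - 4 i\right)$)
$B^{3}{\left(-10,t{\left(-1 \right)} \right)} = \left(\left(-1\right) \left(-10\right) \left(5 + 4 i\right)\right)^{3} = \left(50 + 40 i\right)^{3}$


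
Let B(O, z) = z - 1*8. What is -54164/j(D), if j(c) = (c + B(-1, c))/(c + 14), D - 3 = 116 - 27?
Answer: -65243/2 ≈ -32622.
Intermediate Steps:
D = 92 (D = 3 + (116 - 27) = 3 + 89 = 92)
B(O, z) = -8 + z (B(O, z) = z - 8 = -8 + z)
j(c) = (-8 + 2*c)/(14 + c) (j(c) = (c + (-8 + c))/(c + 14) = (-8 + 2*c)/(14 + c))
-54164/j(D) = -54164*(14 + 92)/(2*(-4 + 92)) = -54164/(2*88/106) = -54164/(2*(1/106)*88) = -54164/88/53 = -54164*53/88 = -65243/2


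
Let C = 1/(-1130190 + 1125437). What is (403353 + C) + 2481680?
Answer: 13712561848/4753 ≈ 2.8850e+6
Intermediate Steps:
C = -1/4753 (C = 1/(-4753) = -1/4753 ≈ -0.00021039)
(403353 + C) + 2481680 = (403353 - 1/4753) + 2481680 = 1917136808/4753 + 2481680 = 13712561848/4753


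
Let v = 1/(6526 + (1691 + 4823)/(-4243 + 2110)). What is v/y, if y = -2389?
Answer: -2133/33239217716 ≈ -6.4171e-8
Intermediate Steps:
v = 2133/13913444 (v = 1/(6526 + 6514/(-2133)) = 1/(6526 + 6514*(-1/2133)) = 1/(6526 - 6514/2133) = 1/(13913444/2133) = 2133/13913444 ≈ 0.00015331)
v/y = (2133/13913444)/(-2389) = (2133/13913444)*(-1/2389) = -2133/33239217716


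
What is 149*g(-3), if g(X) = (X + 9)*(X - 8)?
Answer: -9834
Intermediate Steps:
g(X) = (-8 + X)*(9 + X) (g(X) = (9 + X)*(-8 + X) = (-8 + X)*(9 + X))
149*g(-3) = 149*(-72 - 3 + (-3)²) = 149*(-72 - 3 + 9) = 149*(-66) = -9834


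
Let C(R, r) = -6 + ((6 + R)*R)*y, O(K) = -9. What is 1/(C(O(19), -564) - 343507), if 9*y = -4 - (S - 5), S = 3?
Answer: -1/343519 ≈ -2.9110e-6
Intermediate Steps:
y = -2/9 (y = (-4 - (3 - 5))/9 = (-4 - 1*(-2))/9 = (-4 + 2)/9 = (⅑)*(-2) = -2/9 ≈ -0.22222)
C(R, r) = -6 - 2*R*(6 + R)/9 (C(R, r) = -6 + ((6 + R)*R)*(-2/9) = -6 + (R*(6 + R))*(-2/9) = -6 - 2*R*(6 + R)/9)
1/(C(O(19), -564) - 343507) = 1/((-6 - 4/3*(-9) - 2/9*(-9)²) - 343507) = 1/((-6 + 12 - 2/9*81) - 343507) = 1/((-6 + 12 - 18) - 343507) = 1/(-12 - 343507) = 1/(-343519) = -1/343519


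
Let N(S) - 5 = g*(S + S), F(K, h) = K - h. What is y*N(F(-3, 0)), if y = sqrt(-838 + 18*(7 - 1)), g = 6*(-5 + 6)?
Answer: -31*I*sqrt(730) ≈ -837.57*I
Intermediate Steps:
g = 6 (g = 6*1 = 6)
N(S) = 5 + 12*S (N(S) = 5 + 6*(S + S) = 5 + 6*(2*S) = 5 + 12*S)
y = I*sqrt(730) (y = sqrt(-838 + 18*6) = sqrt(-838 + 108) = sqrt(-730) = I*sqrt(730) ≈ 27.019*I)
y*N(F(-3, 0)) = (I*sqrt(730))*(5 + 12*(-3 - 1*0)) = (I*sqrt(730))*(5 + 12*(-3 + 0)) = (I*sqrt(730))*(5 + 12*(-3)) = (I*sqrt(730))*(5 - 36) = (I*sqrt(730))*(-31) = -31*I*sqrt(730)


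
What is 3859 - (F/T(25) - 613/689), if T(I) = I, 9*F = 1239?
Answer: 199175243/51675 ≈ 3854.4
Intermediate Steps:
F = 413/3 (F = (1/9)*1239 = 413/3 ≈ 137.67)
3859 - (F/T(25) - 613/689) = 3859 - ((413/3)/25 - 613/689) = 3859 - ((413/3)*(1/25) - 613*1/689) = 3859 - (413/75 - 613/689) = 3859 - 1*238582/51675 = 3859 - 238582/51675 = 199175243/51675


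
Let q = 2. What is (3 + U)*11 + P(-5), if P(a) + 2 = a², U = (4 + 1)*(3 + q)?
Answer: 331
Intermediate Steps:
U = 25 (U = (4 + 1)*(3 + 2) = 5*5 = 25)
P(a) = -2 + a²
(3 + U)*11 + P(-5) = (3 + 25)*11 + (-2 + (-5)²) = 28*11 + (-2 + 25) = 308 + 23 = 331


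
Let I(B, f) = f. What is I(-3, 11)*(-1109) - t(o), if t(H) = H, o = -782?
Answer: -11417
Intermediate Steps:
I(-3, 11)*(-1109) - t(o) = 11*(-1109) - 1*(-782) = -12199 + 782 = -11417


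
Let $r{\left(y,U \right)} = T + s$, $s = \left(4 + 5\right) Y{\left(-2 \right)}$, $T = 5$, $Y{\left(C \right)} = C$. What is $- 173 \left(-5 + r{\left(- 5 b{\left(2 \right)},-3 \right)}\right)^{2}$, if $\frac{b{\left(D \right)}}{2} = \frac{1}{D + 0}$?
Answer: $-56052$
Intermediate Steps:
$b{\left(D \right)} = \frac{2}{D}$ ($b{\left(D \right)} = \frac{2}{D + 0} = \frac{2}{D}$)
$s = -18$ ($s = \left(4 + 5\right) \left(-2\right) = 9 \left(-2\right) = -18$)
$r{\left(y,U \right)} = -13$ ($r{\left(y,U \right)} = 5 - 18 = -13$)
$- 173 \left(-5 + r{\left(- 5 b{\left(2 \right)},-3 \right)}\right)^{2} = - 173 \left(-5 - 13\right)^{2} = - 173 \left(-18\right)^{2} = \left(-173\right) 324 = -56052$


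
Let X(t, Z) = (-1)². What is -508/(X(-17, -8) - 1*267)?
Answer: 254/133 ≈ 1.9098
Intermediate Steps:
X(t, Z) = 1
-508/(X(-17, -8) - 1*267) = -508/(1 - 1*267) = -508/(1 - 267) = -508/(-266) = -508*(-1/266) = 254/133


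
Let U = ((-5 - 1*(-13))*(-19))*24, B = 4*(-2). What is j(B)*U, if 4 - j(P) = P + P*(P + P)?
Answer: 423168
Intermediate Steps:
B = -8
U = -3648 (U = ((-5 + 13)*(-19))*24 = (8*(-19))*24 = -152*24 = -3648)
j(P) = 4 - P - 2*P² (j(P) = 4 - (P + P*(P + P)) = 4 - (P + P*(2*P)) = 4 - (P + 2*P²) = 4 + (-P - 2*P²) = 4 - P - 2*P²)
j(B)*U = (4 - 1*(-8) - 2*(-8)²)*(-3648) = (4 + 8 - 2*64)*(-3648) = (4 + 8 - 128)*(-3648) = -116*(-3648) = 423168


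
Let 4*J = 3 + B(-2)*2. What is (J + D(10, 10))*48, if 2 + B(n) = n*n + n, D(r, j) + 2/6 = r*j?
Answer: 4820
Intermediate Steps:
D(r, j) = -⅓ + j*r (D(r, j) = -⅓ + r*j = -⅓ + j*r)
B(n) = -2 + n + n² (B(n) = -2 + (n*n + n) = -2 + (n² + n) = -2 + (n + n²) = -2 + n + n²)
J = ¾ (J = (3 + (-2 - 2 + (-2)²)*2)/4 = (3 + (-2 - 2 + 4)*2)/4 = (3 + 0*2)/4 = (3 + 0)/4 = (¼)*3 = ¾ ≈ 0.75000)
(J + D(10, 10))*48 = (¾ + (-⅓ + 10*10))*48 = (¾ + (-⅓ + 100))*48 = (¾ + 299/3)*48 = (1205/12)*48 = 4820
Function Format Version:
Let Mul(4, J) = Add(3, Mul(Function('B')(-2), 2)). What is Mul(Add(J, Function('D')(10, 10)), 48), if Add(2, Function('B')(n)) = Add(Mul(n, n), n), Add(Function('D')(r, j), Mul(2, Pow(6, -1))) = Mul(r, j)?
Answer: 4820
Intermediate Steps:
Function('D')(r, j) = Add(Rational(-1, 3), Mul(j, r)) (Function('D')(r, j) = Add(Rational(-1, 3), Mul(r, j)) = Add(Rational(-1, 3), Mul(j, r)))
Function('B')(n) = Add(-2, n, Pow(n, 2)) (Function('B')(n) = Add(-2, Add(Mul(n, n), n)) = Add(-2, Add(Pow(n, 2), n)) = Add(-2, Add(n, Pow(n, 2))) = Add(-2, n, Pow(n, 2)))
J = Rational(3, 4) (J = Mul(Rational(1, 4), Add(3, Mul(Add(-2, -2, Pow(-2, 2)), 2))) = Mul(Rational(1, 4), Add(3, Mul(Add(-2, -2, 4), 2))) = Mul(Rational(1, 4), Add(3, Mul(0, 2))) = Mul(Rational(1, 4), Add(3, 0)) = Mul(Rational(1, 4), 3) = Rational(3, 4) ≈ 0.75000)
Mul(Add(J, Function('D')(10, 10)), 48) = Mul(Add(Rational(3, 4), Add(Rational(-1, 3), Mul(10, 10))), 48) = Mul(Add(Rational(3, 4), Add(Rational(-1, 3), 100)), 48) = Mul(Add(Rational(3, 4), Rational(299, 3)), 48) = Mul(Rational(1205, 12), 48) = 4820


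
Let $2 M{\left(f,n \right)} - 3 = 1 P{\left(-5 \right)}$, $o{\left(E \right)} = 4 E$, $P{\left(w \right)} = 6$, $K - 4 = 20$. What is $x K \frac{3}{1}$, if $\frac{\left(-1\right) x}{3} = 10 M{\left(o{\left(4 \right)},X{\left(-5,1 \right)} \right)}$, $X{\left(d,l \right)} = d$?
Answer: $-9720$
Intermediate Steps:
$K = 24$ ($K = 4 + 20 = 24$)
$M{\left(f,n \right)} = \frac{9}{2}$ ($M{\left(f,n \right)} = \frac{3}{2} + \frac{1 \cdot 6}{2} = \frac{3}{2} + \frac{1}{2} \cdot 6 = \frac{3}{2} + 3 = \frac{9}{2}$)
$x = -135$ ($x = - 3 \cdot 10 \cdot \frac{9}{2} = \left(-3\right) 45 = -135$)
$x K \frac{3}{1} = \left(-135\right) 24 \cdot \frac{3}{1} = - 3240 \cdot 3 \cdot 1 = \left(-3240\right) 3 = -9720$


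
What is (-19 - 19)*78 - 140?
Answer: -3104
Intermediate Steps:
(-19 - 19)*78 - 140 = -38*78 - 140 = -2964 - 140 = -3104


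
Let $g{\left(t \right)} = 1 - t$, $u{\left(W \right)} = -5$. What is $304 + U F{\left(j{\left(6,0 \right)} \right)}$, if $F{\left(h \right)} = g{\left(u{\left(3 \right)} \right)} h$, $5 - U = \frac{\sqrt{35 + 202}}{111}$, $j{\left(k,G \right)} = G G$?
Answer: $304$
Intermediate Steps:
$j{\left(k,G \right)} = G^{2}$
$U = 5 - \frac{\sqrt{237}}{111}$ ($U = 5 - \frac{\sqrt{35 + 202}}{111} = 5 - \sqrt{237} \cdot \frac{1}{111} = 5 - \frac{\sqrt{237}}{111} \approx 4.8613$)
$F{\left(h \right)} = 6 h$ ($F{\left(h \right)} = \left(1 - -5\right) h = \left(1 + 5\right) h = 6 h$)
$304 + U F{\left(j{\left(6,0 \right)} \right)} = 304 + \left(5 - \frac{\sqrt{237}}{111}\right) 6 \cdot 0^{2} = 304 + \left(5 - \frac{\sqrt{237}}{111}\right) 6 \cdot 0 = 304 + \left(5 - \frac{\sqrt{237}}{111}\right) 0 = 304 + 0 = 304$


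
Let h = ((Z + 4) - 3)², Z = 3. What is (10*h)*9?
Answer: 1440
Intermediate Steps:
h = 16 (h = ((3 + 4) - 3)² = (7 - 3)² = 4² = 16)
(10*h)*9 = (10*16)*9 = 160*9 = 1440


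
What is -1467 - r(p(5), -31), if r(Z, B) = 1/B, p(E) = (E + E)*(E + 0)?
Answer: -45476/31 ≈ -1467.0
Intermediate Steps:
p(E) = 2*E² (p(E) = (2*E)*E = 2*E²)
-1467 - r(p(5), -31) = -1467 - 1/(-31) = -1467 - 1*(-1/31) = -1467 + 1/31 = -45476/31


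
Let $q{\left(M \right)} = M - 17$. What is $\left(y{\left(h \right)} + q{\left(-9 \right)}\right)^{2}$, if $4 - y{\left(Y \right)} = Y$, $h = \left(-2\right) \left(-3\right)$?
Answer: $784$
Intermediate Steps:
$q{\left(M \right)} = -17 + M$
$h = 6$
$y{\left(Y \right)} = 4 - Y$
$\left(y{\left(h \right)} + q{\left(-9 \right)}\right)^{2} = \left(\left(4 - 6\right) - 26\right)^{2} = \left(-2 - 26\right)^{2} = \left(-28\right)^{2} = 784$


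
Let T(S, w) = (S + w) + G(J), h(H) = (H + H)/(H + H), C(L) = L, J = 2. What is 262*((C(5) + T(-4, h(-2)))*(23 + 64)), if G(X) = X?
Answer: 91176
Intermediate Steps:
h(H) = 1 (h(H) = (2*H)/((2*H)) = (2*H)*(1/(2*H)) = 1)
T(S, w) = 2 + S + w (T(S, w) = (S + w) + 2 = 2 + S + w)
262*((C(5) + T(-4, h(-2)))*(23 + 64)) = 262*((5 + (2 - 4 + 1))*(23 + 64)) = 262*((5 - 1)*87) = 262*(4*87) = 262*348 = 91176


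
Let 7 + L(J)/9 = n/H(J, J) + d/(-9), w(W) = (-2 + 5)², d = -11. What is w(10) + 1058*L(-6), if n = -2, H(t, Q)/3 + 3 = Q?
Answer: -162905/3 ≈ -54302.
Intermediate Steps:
H(t, Q) = -9 + 3*Q
w(W) = 9 (w(W) = 3² = 9)
L(J) = -52 - 18/(-9 + 3*J) (L(J) = -63 + 9*(-2/(-9 + 3*J) - 11/(-9)) = -63 + 9*(-2/(-9 + 3*J) - 11*(-⅑)) = -63 + 9*(-2/(-9 + 3*J) + 11/9) = -63 + 9*(11/9 - 2/(-9 + 3*J)) = -63 + (11 - 18/(-9 + 3*J)) = -52 - 18/(-9 + 3*J))
w(10) + 1058*L(-6) = 9 + 1058*(2*(75 - 26*(-6))/(-3 - 6)) = 9 + 1058*(2*(75 + 156)/(-9)) = 9 + 1058*(2*(-⅑)*231) = 9 + 1058*(-154/3) = 9 - 162932/3 = -162905/3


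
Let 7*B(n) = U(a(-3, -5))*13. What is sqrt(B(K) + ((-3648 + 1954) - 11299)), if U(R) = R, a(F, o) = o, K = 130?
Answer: 2*I*sqrt(159278)/7 ≈ 114.03*I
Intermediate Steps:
B(n) = -65/7 (B(n) = (-5*13)/7 = (1/7)*(-65) = -65/7)
sqrt(B(K) + ((-3648 + 1954) - 11299)) = sqrt(-65/7 + ((-3648 + 1954) - 11299)) = sqrt(-65/7 + (-1694 - 11299)) = sqrt(-65/7 - 12993) = sqrt(-91016/7) = 2*I*sqrt(159278)/7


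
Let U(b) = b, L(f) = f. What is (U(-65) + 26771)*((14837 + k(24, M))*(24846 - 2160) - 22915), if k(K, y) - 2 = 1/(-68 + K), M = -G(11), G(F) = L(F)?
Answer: 98885784577395/11 ≈ 8.9896e+12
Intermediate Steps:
G(F) = F
M = -11 (M = -1*11 = -11)
k(K, y) = 2 + 1/(-68 + K)
(U(-65) + 26771)*((14837 + k(24, M))*(24846 - 2160) - 22915) = (-65 + 26771)*((14837 + (-135 + 2*24)/(-68 + 24))*(24846 - 2160) - 22915) = 26706*((14837 + (-135 + 48)/(-44))*22686 - 22915) = 26706*((14837 - 1/44*(-87))*22686 - 22915) = 26706*((14837 + 87/44)*22686 - 22915) = 26706*((652915/44)*22686 - 22915) = 26706*(7406014845/22 - 22915) = 26706*(7405510715/22) = 98885784577395/11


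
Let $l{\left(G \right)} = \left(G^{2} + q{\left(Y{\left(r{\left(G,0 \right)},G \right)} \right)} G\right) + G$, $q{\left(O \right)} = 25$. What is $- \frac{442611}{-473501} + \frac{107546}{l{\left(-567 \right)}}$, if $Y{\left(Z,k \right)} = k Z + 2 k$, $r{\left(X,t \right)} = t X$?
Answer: $\frac{26670390709}{20749287321} \approx 1.2854$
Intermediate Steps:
$r{\left(X,t \right)} = X t$
$Y{\left(Z,k \right)} = 2 k + Z k$ ($Y{\left(Z,k \right)} = Z k + 2 k = 2 k + Z k$)
$l{\left(G \right)} = G^{2} + 26 G$ ($l{\left(G \right)} = \left(G^{2} + 25 G\right) + G = G^{2} + 26 G$)
$- \frac{442611}{-473501} + \frac{107546}{l{\left(-567 \right)}} = - \frac{442611}{-473501} + \frac{107546}{\left(-567\right) \left(26 - 567\right)} = \left(-442611\right) \left(- \frac{1}{473501}\right) + \frac{107546}{\left(-567\right) \left(-541\right)} = \frac{442611}{473501} + \frac{107546}{306747} = \frac{26670390709}{20749287321}$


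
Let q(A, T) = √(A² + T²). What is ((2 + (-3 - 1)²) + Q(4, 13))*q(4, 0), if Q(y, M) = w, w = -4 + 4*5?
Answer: 136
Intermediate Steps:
w = 16 (w = -4 + 20 = 16)
Q(y, M) = 16
((2 + (-3 - 1)²) + Q(4, 13))*q(4, 0) = ((2 + (-3 - 1)²) + 16)*√(4² + 0²) = ((2 + (-4)²) + 16)*√(16 + 0) = ((2 + 16) + 16)*√16 = (18 + 16)*4 = 34*4 = 136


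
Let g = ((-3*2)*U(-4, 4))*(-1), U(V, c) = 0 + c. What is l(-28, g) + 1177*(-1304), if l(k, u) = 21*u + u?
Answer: -1534280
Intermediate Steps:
U(V, c) = c
g = 24 (g = (-3*2*4)*(-1) = -6*4*(-1) = -24*(-1) = 24)
l(k, u) = 22*u
l(-28, g) + 1177*(-1304) = 22*24 + 1177*(-1304) = 528 - 1534808 = -1534280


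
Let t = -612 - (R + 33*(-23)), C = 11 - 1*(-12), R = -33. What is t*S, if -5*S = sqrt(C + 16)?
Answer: -36*sqrt(39) ≈ -224.82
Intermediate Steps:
C = 23 (C = 11 + 12 = 23)
t = 180 (t = -612 - (-33 + 33*(-23)) = -612 - (-33 - 759) = -612 - 1*(-792) = -612 + 792 = 180)
S = -sqrt(39)/5 (S = -sqrt(23 + 16)/5 = -sqrt(39)/5 ≈ -1.2490)
t*S = 180*(-sqrt(39)/5) = -36*sqrt(39)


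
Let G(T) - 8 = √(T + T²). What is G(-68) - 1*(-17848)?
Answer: 17856 + 2*√1139 ≈ 17924.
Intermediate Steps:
G(T) = 8 + √(T + T²)
G(-68) - 1*(-17848) = (8 + √(-68*(1 - 68))) - 1*(-17848) = (8 + √(-68*(-67))) + 17848 = (8 + √4556) + 17848 = (8 + 2*√1139) + 17848 = 17856 + 2*√1139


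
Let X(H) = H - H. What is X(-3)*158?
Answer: 0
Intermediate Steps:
X(H) = 0
X(-3)*158 = 0*158 = 0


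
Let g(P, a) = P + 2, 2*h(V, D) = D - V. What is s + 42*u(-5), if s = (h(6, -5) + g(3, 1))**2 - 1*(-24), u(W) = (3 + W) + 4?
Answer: 433/4 ≈ 108.25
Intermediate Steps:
h(V, D) = D/2 - V/2 (h(V, D) = (D - V)/2 = D/2 - V/2)
g(P, a) = 2 + P
u(W) = 7 + W
s = 97/4 (s = (((1/2)*(-5) - 1/2*6) + (2 + 3))**2 - 1*(-24) = ((-5/2 - 3) + 5)**2 + 24 = (-11/2 + 5)**2 + 24 = (-1/2)**2 + 24 = 1/4 + 24 = 97/4 ≈ 24.250)
s + 42*u(-5) = 97/4 + 42*(7 - 5) = 97/4 + 42*2 = 97/4 + 84 = 433/4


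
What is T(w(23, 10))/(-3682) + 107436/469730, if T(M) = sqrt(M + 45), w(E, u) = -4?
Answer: 53718/234865 - sqrt(41)/3682 ≈ 0.22698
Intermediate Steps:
T(M) = sqrt(45 + M)
T(w(23, 10))/(-3682) + 107436/469730 = sqrt(45 - 4)/(-3682) + 107436/469730 = sqrt(41)*(-1/3682) + 107436*(1/469730) = -sqrt(41)/3682 + 53718/234865 = 53718/234865 - sqrt(41)/3682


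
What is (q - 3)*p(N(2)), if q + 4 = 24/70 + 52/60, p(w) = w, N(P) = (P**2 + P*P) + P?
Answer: -1216/21 ≈ -57.905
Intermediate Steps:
N(P) = P + 2*P**2 (N(P) = (P**2 + P**2) + P = 2*P**2 + P = P + 2*P**2)
q = -293/105 (q = -4 + (24/70 + 52/60) = -4 + (24*(1/70) + 52*(1/60)) = -4 + (12/35 + 13/15) = -4 + 127/105 = -293/105 ≈ -2.7905)
(q - 3)*p(N(2)) = (-293/105 - 3)*(2*(1 + 2*2)) = -1216*(1 + 4)/105 = -1216*5/105 = -608/105*10 = -1216/21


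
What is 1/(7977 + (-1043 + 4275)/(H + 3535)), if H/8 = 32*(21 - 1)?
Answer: 8655/69044167 ≈ 0.00012535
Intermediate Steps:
H = 5120 (H = 8*(32*(21 - 1)) = 8*(32*20) = 8*640 = 5120)
1/(7977 + (-1043 + 4275)/(H + 3535)) = 1/(7977 + (-1043 + 4275)/(5120 + 3535)) = 1/(7977 + 3232/8655) = 1/(69044167/8655) = 8655/69044167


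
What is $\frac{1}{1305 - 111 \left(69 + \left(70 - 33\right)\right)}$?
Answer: $- \frac{1}{10461} \approx -9.5593 \cdot 10^{-5}$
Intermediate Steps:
$\frac{1}{1305 - 111 \left(69 + \left(70 - 33\right)\right)} = \frac{1}{1305 - 111 \left(69 + 37\right)} = \frac{1}{1305 - 11766} = \frac{1}{-10461} = - \frac{1}{10461}$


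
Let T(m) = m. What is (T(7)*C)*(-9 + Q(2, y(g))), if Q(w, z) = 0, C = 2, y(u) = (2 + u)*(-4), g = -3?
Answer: -126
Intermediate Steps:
y(u) = -8 - 4*u
(T(7)*C)*(-9 + Q(2, y(g))) = (7*2)*(-9 + 0) = 14*(-9) = -126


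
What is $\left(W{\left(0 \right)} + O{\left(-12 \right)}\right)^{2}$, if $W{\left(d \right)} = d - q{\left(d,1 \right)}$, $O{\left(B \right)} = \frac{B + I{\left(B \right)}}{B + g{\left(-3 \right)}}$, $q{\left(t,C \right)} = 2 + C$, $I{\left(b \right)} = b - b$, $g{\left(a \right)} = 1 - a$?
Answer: $\frac{9}{4} \approx 2.25$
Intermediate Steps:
$I{\left(b \right)} = 0$
$O{\left(B \right)} = \frac{B}{4 + B}$ ($O{\left(B \right)} = \frac{B + 0}{B + \left(1 - -3\right)} = \frac{B}{B + \left(1 + 3\right)} = \frac{B}{B + 4} = \frac{B}{4 + B}$)
$W{\left(d \right)} = -3 + d$ ($W{\left(d \right)} = d - \left(2 + 1\right) = d - 3 = -3 + d$)
$\left(W{\left(0 \right)} + O{\left(-12 \right)}\right)^{2} = \left(\left(-3 + 0\right) - \frac{12}{4 - 12}\right)^{2} = \left(-3 - \frac{12}{-8}\right)^{2} = \left(-3 - - \frac{3}{2}\right)^{2} = \left(-3 + \frac{3}{2}\right)^{2} = \left(- \frac{3}{2}\right)^{2} = \frac{9}{4}$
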